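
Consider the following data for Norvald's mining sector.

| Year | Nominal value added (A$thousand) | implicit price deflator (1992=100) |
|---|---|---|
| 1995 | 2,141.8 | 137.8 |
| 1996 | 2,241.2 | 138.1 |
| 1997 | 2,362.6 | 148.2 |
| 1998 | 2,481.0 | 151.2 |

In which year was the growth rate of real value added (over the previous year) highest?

1996

1996: real = 2241.2/1.381 = 1622.88; growth vs 1995 (1554.28) = 4.41%.
1997: real = 2362.6/1.482 = 1594.20; growth vs 1996 (1622.88) = -1.77%.
1998: real = 2481.0/1.512 = 1640.87; growth vs 1997 (1594.20) = 2.93%.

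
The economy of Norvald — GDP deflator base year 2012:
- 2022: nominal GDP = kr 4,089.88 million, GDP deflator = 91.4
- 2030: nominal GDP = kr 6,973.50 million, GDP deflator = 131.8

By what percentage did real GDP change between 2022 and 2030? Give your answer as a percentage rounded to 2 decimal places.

18.24%

Deflate each year: 2022 → 4089.88/0.914 = 4474.70; 2030 → 6973.50/1.318 = 5290.97.
So real GDP changed by 5290.97/4474.70 − 1 = 0.1824, i.e. 18.24%.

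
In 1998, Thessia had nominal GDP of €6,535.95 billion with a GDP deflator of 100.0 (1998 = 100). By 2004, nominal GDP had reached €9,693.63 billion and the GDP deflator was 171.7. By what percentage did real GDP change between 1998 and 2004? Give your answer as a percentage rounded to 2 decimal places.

-13.62%

Deflate each year: 1998 → 6535.95/1.000 = 6535.95; 2004 → 9693.63/1.717 = 5645.68.
So real GDP changed by 5645.68/6535.95 − 1 = -0.1362, i.e. -13.62%.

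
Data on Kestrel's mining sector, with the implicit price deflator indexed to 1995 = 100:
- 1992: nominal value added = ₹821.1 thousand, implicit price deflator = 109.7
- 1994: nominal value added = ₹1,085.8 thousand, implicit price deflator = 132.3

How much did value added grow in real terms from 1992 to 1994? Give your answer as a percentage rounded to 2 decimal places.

Real value added 1992 = 821.1 / 1.097 = 748.50.
Real value added 1994 = 1085.8 / 1.323 = 820.71.
Real growth = 820.71 / 748.50 − 1 = 0.0965.

9.65%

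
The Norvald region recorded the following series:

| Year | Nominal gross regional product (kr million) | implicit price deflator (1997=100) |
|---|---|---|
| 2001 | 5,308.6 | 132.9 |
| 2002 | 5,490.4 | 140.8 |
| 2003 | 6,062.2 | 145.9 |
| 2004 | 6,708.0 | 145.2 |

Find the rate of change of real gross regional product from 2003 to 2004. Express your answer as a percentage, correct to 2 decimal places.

11.19%

Real gross regional product 2003 = 6062.2/1.459 = 4155.04.
Real gross regional product 2004 = 6708.0/1.452 = 4619.83.
Change = 4619.83/4155.04 − 1 = 0.1119.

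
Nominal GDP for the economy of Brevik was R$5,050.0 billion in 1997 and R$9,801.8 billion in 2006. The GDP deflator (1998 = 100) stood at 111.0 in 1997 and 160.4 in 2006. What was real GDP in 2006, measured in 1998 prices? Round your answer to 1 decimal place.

R$6,110.8 billion

Real GDP = Nominal / (GDP deflator/100) = 9801.8 / 1.604 = 6110.85.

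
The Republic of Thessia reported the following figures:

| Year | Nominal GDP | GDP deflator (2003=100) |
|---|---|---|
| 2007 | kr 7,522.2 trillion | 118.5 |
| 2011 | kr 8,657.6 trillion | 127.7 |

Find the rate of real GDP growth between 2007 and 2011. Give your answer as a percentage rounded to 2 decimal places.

6.80%

Deflate each year: 2007 → 7522.2/1.185 = 6347.85; 2011 → 8657.6/1.277 = 6779.64.
So real GDP changed by 6779.64/6347.85 − 1 = 0.0680, i.e. 6.80%.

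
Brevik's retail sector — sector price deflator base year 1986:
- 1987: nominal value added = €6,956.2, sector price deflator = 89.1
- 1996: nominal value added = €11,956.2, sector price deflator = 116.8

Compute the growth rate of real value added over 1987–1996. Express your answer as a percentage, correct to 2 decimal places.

Real value added 1987 = 6956.2 / 0.891 = 7807.18.
Real value added 1996 = 11956.2 / 1.168 = 10236.47.
Real growth = 10236.47 / 7807.18 − 1 = 0.3112.

31.12%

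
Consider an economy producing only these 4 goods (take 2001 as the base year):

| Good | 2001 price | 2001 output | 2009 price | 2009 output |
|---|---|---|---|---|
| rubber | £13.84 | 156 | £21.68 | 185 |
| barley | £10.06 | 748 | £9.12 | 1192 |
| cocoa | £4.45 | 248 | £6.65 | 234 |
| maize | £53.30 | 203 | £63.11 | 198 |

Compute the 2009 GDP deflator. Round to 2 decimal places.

110.66

Nominal GDP 2009 = 21.68·185 + 9.12·1192 + 6.65·234 + 63.11·198 = 28933.72.
Real GDP 2009 (at 2001 prices) = 13.84·185 + 10.06·1192 + 4.45·234 + 53.30·198 = 26146.62.
Deflator = Nominal/Real × 100 = 28933.72/26146.62 × 100 = 110.660.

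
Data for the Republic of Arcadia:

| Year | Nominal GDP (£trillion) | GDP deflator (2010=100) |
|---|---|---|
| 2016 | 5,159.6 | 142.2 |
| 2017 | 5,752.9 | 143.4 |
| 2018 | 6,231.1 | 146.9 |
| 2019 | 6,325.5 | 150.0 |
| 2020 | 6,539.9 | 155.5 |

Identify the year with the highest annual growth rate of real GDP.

2017

2017: real = 5752.9/1.434 = 4011.79; growth vs 2016 (3628.41) = 10.57%.
2018: real = 6231.1/1.469 = 4241.73; growth vs 2017 (4011.79) = 5.73%.
2019: real = 6325.5/1.500 = 4217.00; growth vs 2018 (4241.73) = -0.58%.
2020: real = 6539.9/1.555 = 4205.72; growth vs 2019 (4217.00) = -0.27%.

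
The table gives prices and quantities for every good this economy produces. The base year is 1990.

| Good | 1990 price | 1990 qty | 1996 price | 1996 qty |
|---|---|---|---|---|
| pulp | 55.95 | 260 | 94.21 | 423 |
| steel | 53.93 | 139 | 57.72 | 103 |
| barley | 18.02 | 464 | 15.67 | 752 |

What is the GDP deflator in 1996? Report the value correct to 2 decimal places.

134.62

Nominal GDP 1996 = 94.21·423 + 57.72·103 + 15.67·752 = 57579.83.
Real GDP 1996 (at 1990 prices) = 55.95·423 + 53.93·103 + 18.02·752 = 42772.68.
Deflator = Nominal/Real × 100 = 57579.83/42772.68 × 100 = 134.618.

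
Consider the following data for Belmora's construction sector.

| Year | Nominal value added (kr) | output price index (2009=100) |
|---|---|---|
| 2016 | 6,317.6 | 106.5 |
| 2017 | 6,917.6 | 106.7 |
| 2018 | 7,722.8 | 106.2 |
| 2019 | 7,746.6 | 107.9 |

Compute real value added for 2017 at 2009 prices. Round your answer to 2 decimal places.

Real value added 2017 = 6917.6 / 1.067 = 6483.22.

kr 6,483.22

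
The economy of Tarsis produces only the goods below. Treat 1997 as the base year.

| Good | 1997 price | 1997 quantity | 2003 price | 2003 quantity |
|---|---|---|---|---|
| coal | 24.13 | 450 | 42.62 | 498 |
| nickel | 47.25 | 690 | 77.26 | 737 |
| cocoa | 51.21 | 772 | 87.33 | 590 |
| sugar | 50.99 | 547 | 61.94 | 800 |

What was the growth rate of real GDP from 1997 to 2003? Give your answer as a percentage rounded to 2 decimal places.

6.28%

Real GDP 1997 = Nominal GDP 1997 = 24.13·450 + 47.25·690 + 51.21·772 + 50.99·547 = 110886.65.
Real GDP 2003 (at 1997 prices) = 24.13·498 + 47.25·737 + 51.21·590 + 50.99·800 = 117845.89.
Real growth = 117845.89/110886.65 − 1 = 0.0628.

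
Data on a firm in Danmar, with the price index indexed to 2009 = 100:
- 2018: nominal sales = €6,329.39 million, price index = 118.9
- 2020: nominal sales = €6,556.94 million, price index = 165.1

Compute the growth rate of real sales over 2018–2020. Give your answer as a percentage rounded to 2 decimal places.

Real sales 2018 = 6329.39 / 1.189 = 5323.29.
Real sales 2020 = 6556.94 / 1.651 = 3971.50.
Real growth = 3971.50 / 5323.29 − 1 = -0.2539.

-25.39%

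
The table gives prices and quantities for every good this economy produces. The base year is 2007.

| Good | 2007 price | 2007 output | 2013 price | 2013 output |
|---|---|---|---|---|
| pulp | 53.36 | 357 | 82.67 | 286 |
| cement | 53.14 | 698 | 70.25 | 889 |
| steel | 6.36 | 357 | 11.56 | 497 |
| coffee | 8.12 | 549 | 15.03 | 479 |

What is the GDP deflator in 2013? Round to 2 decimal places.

Nominal GDP 2013 = 82.67·286 + 70.25·889 + 11.56·497 + 15.03·479 = 99040.56.
Real GDP 2013 (at 2007 prices) = 53.36·286 + 53.14·889 + 6.36·497 + 8.12·479 = 69552.82.
Deflator = Nominal/Real × 100 = 99040.56/69552.82 × 100 = 142.396.

142.40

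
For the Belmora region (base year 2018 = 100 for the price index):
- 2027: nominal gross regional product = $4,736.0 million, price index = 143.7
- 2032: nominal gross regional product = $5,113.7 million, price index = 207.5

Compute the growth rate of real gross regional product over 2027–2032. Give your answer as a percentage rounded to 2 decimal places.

Real gross regional product 2027 = 4736.0 / 1.437 = 3295.76.
Real gross regional product 2032 = 5113.7 / 2.075 = 2464.43.
Real growth = 2464.43 / 3295.76 − 1 = -0.2522.

-25.22%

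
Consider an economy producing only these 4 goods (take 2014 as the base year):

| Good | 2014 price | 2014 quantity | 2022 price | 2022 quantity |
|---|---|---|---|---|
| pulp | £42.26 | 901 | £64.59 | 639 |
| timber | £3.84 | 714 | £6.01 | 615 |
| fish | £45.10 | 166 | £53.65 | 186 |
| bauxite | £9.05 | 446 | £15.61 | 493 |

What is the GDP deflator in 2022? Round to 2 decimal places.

148.39

Nominal GDP 2022 = 64.59·639 + 6.01·615 + 53.65·186 + 15.61·493 = 62643.79.
Real GDP 2022 (at 2014 prices) = 42.26·639 + 3.84·615 + 45.10·186 + 9.05·493 = 42215.99.
Deflator = Nominal/Real × 100 = 62643.79/42215.99 × 100 = 148.389.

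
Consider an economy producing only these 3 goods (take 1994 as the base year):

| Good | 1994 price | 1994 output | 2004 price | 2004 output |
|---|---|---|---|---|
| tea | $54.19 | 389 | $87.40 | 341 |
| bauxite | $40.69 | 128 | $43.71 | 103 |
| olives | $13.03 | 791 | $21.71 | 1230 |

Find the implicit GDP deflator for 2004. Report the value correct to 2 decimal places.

157.66

Nominal GDP 2004 = 87.40·341 + 43.71·103 + 21.71·1230 = 61008.83.
Real GDP 2004 (at 1994 prices) = 54.19·341 + 40.69·103 + 13.03·1230 = 38696.76.
Deflator = Nominal/Real × 100 = 61008.83/38696.76 × 100 = 157.659.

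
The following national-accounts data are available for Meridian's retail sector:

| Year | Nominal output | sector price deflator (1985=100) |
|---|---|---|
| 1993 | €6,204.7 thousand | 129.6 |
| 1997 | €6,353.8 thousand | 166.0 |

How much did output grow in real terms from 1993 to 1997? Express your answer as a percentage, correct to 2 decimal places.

-20.05%

Deflate each year: 1993 → 6204.7/1.296 = 4787.58; 1997 → 6353.8/1.660 = 3827.59.
So real output changed by 3827.59/4787.58 − 1 = -0.2005, i.e. -20.05%.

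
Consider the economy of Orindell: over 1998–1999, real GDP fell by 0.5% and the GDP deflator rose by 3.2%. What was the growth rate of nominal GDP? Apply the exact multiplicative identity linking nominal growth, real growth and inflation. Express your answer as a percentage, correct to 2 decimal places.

2.68%

(1 + g_nom) = (1 + g_real)(1 + π) = 0.9950 × 1.0320 = 1.02684.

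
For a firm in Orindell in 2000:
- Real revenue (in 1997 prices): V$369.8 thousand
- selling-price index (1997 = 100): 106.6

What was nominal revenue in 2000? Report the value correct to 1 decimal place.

V$394.2 thousand

Nominal revenue = Real × (selling-price index/100) = 369.8 × 1.066 = 394.21.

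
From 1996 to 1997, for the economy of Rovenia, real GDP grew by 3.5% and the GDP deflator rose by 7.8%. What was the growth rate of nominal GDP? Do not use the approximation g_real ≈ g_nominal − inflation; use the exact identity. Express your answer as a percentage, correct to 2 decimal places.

(1 + g_nom) = (1 + g_real)(1 + π) = 1.0350 × 1.0780 = 1.11573.

11.57%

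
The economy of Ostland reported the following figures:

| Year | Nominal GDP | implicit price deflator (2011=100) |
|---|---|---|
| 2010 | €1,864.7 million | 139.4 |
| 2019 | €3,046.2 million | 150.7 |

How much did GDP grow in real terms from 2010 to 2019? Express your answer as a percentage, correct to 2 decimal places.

Real GDP 2010 = 1864.7 / 1.394 = 1337.66.
Real GDP 2019 = 3046.2 / 1.507 = 2021.37.
Real growth = 2021.37 / 1337.66 − 1 = 0.5111.

51.11%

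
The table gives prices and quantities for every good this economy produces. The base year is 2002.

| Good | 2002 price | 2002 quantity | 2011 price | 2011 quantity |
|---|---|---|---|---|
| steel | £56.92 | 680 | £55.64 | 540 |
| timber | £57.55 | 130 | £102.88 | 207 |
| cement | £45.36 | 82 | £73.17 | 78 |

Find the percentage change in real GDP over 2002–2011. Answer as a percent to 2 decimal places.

-7.45%

Real GDP 2002 = Nominal GDP 2002 = 56.92·680 + 57.55·130 + 45.36·82 = 49906.62.
Real GDP 2011 (at 2002 prices) = 56.92·540 + 57.55·207 + 45.36·78 = 46187.73.
Real growth = 46187.73/49906.62 − 1 = -0.0745.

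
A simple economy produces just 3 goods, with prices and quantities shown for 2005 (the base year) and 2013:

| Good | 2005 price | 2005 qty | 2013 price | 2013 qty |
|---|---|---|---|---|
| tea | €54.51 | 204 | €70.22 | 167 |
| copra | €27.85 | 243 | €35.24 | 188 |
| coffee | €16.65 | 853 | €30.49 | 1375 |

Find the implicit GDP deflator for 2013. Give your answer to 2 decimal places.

Nominal GDP 2013 = 70.22·167 + 35.24·188 + 30.49·1375 = 60275.61.
Real GDP 2013 (at 2005 prices) = 54.51·167 + 27.85·188 + 16.65·1375 = 37232.72.
Deflator = Nominal/Real × 100 = 60275.61/37232.72 × 100 = 161.889.

161.89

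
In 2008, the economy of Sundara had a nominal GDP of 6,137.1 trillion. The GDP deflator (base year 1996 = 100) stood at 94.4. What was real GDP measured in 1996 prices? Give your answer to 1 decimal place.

Real GDP = Nominal / (GDP deflator/100) = 6137.1 / 0.944 = 6501.17.

6,501.2 trillion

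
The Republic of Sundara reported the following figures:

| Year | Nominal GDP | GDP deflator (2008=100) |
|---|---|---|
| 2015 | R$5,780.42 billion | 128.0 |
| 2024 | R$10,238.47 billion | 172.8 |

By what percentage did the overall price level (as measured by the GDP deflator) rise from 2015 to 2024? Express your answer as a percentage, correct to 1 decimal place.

Price-level change = 172.8 / 128.0 − 1 = 0.3500.

35.0%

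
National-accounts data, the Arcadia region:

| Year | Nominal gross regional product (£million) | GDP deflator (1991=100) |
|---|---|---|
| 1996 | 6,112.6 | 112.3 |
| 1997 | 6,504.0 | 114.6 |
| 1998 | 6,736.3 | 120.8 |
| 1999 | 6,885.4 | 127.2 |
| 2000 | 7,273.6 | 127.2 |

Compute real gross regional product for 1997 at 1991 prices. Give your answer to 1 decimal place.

£5,675.4 million

Real gross regional product 1997 = 6504.0 / 1.146 = 5675.39.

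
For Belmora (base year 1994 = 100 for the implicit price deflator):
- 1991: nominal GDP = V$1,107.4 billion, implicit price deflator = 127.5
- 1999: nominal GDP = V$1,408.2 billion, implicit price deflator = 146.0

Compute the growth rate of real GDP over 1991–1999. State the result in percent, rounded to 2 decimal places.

Real GDP 1991 = 1107.4 / 1.275 = 868.55.
Real GDP 1999 = 1408.2 / 1.460 = 964.52.
Real growth = 964.52 / 868.55 − 1 = 0.1105.

11.05%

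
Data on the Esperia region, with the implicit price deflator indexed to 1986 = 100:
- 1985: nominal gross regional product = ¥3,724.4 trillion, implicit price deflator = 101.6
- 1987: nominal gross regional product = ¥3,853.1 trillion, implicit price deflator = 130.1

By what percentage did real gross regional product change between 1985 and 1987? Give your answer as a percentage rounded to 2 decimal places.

-19.21%

Real gross regional product 1985 = 3724.4 / 1.016 = 3665.75.
Real gross regional product 1987 = 3853.1 / 1.301 = 2961.64.
Real growth = 2961.64 / 3665.75 − 1 = -0.1921.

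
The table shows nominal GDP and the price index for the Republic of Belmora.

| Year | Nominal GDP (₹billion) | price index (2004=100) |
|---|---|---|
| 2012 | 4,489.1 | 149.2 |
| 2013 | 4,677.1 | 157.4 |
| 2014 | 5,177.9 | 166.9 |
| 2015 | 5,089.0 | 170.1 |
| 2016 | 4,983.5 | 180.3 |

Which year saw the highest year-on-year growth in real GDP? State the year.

2013: real = 4677.1/1.574 = 2971.47; growth vs 2012 (3008.78) = -1.24%.
2014: real = 5177.9/1.669 = 3102.40; growth vs 2013 (2971.47) = 4.41%.
2015: real = 5089.0/1.701 = 2991.77; growth vs 2014 (3102.40) = -3.57%.
2016: real = 4983.5/1.803 = 2764.00; growth vs 2015 (2991.77) = -7.61%.

2014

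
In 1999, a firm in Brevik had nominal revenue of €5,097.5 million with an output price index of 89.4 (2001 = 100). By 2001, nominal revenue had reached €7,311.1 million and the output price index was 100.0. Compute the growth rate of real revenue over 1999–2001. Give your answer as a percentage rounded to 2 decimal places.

Real revenue 1999 = 5097.5 / 0.894 = 5701.90.
Real revenue 2001 = 7311.1 / 1.000 = 7311.10.
Real growth = 7311.10 / 5701.90 − 1 = 0.2822.

28.22%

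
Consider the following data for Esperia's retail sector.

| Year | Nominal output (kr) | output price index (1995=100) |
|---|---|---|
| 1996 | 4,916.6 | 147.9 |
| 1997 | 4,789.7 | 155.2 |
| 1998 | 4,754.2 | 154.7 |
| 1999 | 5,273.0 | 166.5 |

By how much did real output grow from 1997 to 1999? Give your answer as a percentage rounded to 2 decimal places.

2.62%

Real output 1997 = 4789.7/1.552 = 3086.15.
Real output 1999 = 5273.0/1.665 = 3166.97.
Change = 3166.97/3086.15 − 1 = 0.0262.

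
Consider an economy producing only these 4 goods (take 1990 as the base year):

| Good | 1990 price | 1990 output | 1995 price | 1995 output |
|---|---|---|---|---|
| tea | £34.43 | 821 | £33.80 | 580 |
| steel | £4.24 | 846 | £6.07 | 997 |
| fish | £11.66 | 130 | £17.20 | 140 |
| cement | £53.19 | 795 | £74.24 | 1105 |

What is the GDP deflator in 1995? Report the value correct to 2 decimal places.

Nominal GDP 1995 = 33.80·580 + 6.07·997 + 17.20·140 + 74.24·1105 = 110098.99.
Real GDP 1995 (at 1990 prices) = 34.43·580 + 4.24·997 + 11.66·140 + 53.19·1105 = 84604.03.
Deflator = Nominal/Real × 100 = 110098.99/84604.03 × 100 = 130.134.

130.13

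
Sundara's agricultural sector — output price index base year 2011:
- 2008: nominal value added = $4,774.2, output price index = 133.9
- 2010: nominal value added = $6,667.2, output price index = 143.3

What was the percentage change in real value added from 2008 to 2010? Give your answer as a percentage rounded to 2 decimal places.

Real value added 2008 = 4774.2 / 1.339 = 3565.50.
Real value added 2010 = 6667.2 / 1.433 = 4652.62.
Real growth = 4652.62 / 3565.50 − 1 = 0.3049.

30.49%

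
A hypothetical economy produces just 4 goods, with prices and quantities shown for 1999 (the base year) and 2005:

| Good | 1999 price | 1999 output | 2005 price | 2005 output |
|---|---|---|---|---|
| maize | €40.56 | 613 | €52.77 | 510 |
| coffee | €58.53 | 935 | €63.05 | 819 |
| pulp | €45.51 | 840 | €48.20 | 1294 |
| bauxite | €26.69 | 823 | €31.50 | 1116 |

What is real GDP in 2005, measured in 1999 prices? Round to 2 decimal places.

€157297.65

Real GDP 2005 = Σ (p_1999 × q_2005) = 40.56·510 + 58.53·819 + 45.51·1294 + 26.69·1116 = 157297.65.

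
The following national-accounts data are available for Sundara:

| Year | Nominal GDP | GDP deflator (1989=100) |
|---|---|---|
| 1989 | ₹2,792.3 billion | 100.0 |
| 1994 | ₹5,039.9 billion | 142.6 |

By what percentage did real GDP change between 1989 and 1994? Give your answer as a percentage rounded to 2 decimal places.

26.57%

Real GDP 1989 = 2792.3 / 1.000 = 2792.30.
Real GDP 1994 = 5039.9 / 1.426 = 3534.29.
Real growth = 3534.29 / 2792.30 − 1 = 0.2657.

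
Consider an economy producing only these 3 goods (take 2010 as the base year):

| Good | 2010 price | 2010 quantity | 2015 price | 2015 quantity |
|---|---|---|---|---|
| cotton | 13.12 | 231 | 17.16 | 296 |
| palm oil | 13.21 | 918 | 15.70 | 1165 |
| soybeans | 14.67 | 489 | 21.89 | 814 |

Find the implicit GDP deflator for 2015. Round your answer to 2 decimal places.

131.95

Nominal GDP 2015 = 17.16·296 + 15.70·1165 + 21.89·814 = 41188.32.
Real GDP 2015 (at 2010 prices) = 13.12·296 + 13.21·1165 + 14.67·814 = 31214.55.
Deflator = Nominal/Real × 100 = 41188.32/31214.55 × 100 = 131.952.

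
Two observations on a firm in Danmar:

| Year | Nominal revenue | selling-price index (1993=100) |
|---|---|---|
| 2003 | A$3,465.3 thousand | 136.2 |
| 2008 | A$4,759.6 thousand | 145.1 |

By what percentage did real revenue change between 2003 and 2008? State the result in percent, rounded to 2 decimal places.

Deflate each year: 2003 → 3465.3/1.362 = 2544.27; 2008 → 4759.6/1.451 = 3280.22.
So real revenue changed by 3280.22/2544.27 − 1 = 0.2893, i.e. 28.93%.

28.93%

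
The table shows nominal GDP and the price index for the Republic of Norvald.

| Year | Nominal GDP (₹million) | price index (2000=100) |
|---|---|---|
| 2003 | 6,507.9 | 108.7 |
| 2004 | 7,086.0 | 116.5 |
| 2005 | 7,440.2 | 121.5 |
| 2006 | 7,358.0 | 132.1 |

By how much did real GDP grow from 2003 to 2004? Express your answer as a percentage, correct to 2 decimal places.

1.59%

Real GDP 2003 = 6507.9/1.087 = 5987.03.
Real GDP 2004 = 7086.0/1.165 = 6082.40.
Change = 6082.40/5987.03 − 1 = 0.0159.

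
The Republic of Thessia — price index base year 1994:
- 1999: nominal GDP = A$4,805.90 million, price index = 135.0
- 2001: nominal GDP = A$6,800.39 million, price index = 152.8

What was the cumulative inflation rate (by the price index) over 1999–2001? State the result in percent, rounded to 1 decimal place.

13.2%

Price-level change = 152.8 / 135.0 − 1 = 0.1319.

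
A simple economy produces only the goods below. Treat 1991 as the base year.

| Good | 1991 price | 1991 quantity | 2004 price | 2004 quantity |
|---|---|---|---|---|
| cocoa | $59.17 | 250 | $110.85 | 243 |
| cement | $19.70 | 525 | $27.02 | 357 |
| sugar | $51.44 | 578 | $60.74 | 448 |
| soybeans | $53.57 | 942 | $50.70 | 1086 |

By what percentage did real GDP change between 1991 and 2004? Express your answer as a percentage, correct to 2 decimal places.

-2.56%

Real GDP 1991 = Nominal GDP 1991 = 59.17·250 + 19.70·525 + 51.44·578 + 53.57·942 = 105330.26.
Real GDP 2004 (at 1991 prices) = 59.17·243 + 19.70·357 + 51.44·448 + 53.57·1086 = 102633.35.
Real growth = 102633.35/105330.26 − 1 = -0.0256.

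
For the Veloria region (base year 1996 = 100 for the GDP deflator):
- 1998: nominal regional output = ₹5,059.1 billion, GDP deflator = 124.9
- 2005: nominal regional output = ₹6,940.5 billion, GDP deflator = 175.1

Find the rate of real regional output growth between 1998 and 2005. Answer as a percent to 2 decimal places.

-2.14%

Deflate each year: 1998 → 5059.1/1.249 = 4050.52; 2005 → 6940.5/1.751 = 3963.74.
So real regional output changed by 3963.74/4050.52 − 1 = -0.0214, i.e. -2.14%.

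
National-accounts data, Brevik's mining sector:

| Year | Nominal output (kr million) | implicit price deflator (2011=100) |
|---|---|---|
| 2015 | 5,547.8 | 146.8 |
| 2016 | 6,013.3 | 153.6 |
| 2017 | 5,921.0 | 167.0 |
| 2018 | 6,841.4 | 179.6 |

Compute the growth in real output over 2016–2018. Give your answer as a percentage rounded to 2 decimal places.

Real output 2016 = 6013.3/1.536 = 3914.91.
Real output 2018 = 6841.4/1.796 = 3809.24.
Change = 3809.24/3914.91 − 1 = -0.0270.

-2.70%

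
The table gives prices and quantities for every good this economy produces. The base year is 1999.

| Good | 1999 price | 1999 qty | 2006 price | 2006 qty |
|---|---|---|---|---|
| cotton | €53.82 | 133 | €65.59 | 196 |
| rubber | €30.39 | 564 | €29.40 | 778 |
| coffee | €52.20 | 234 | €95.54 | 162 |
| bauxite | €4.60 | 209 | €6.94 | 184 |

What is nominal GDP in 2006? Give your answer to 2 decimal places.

Nominal GDP 2006 = Σ (p_2006 × q_2006) = 65.59·196 + 29.40·778 + 95.54·162 + 6.94·184 = 52483.28.

€52483.28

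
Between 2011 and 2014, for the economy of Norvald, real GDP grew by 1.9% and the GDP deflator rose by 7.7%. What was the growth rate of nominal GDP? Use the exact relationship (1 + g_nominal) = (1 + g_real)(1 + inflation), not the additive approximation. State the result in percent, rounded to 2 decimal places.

9.75%

(1 + g_nom) = (1 + g_real)(1 + π) = 1.0190 × 1.0770 = 1.09746.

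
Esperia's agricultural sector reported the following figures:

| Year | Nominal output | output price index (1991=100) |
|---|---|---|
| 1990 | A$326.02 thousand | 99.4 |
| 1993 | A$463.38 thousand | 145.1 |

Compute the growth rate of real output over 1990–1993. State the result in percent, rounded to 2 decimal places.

-2.63%

Real output 1990 = 326.02 / 0.994 = 327.99.
Real output 1993 = 463.38 / 1.451 = 319.35.
Real growth = 319.35 / 327.99 − 1 = -0.0263.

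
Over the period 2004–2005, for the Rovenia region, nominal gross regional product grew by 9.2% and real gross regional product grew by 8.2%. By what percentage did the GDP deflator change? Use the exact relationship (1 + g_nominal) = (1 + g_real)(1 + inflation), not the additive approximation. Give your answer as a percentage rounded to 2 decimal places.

(1 + g_nom) = (1 + g_real)(1 + π), so π = 1.0920 / 1.0820 − 1 = 0.00924.

0.92%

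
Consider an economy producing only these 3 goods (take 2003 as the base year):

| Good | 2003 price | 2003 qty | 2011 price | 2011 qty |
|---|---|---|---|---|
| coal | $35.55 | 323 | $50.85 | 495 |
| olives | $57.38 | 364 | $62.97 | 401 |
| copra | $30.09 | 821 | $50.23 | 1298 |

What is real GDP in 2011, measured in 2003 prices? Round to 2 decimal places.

$79663.45

Real GDP 2011 = Σ (p_2003 × q_2011) = 35.55·495 + 57.38·401 + 30.09·1298 = 79663.45.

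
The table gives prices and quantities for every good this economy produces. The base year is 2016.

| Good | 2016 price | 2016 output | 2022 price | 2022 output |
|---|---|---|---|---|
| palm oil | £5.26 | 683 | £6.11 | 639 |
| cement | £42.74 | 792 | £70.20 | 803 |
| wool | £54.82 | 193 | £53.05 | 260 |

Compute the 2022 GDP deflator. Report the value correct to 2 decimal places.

Nominal GDP 2022 = 6.11·639 + 70.20·803 + 53.05·260 = 74067.89.
Real GDP 2022 (at 2016 prices) = 5.26·639 + 42.74·803 + 54.82·260 = 51934.56.
Deflator = Nominal/Real × 100 = 74067.89/51934.56 × 100 = 142.618.

142.62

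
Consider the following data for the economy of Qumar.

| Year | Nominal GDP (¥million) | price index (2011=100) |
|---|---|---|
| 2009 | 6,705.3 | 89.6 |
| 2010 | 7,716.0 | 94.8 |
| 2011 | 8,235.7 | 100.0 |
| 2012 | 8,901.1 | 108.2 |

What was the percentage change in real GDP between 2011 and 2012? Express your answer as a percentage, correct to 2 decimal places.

-0.11%

Real GDP 2011 = 8235.7/1.000 = 8235.70.
Real GDP 2012 = 8901.1/1.082 = 8226.52.
Change = 8226.52/8235.70 − 1 = -0.0011.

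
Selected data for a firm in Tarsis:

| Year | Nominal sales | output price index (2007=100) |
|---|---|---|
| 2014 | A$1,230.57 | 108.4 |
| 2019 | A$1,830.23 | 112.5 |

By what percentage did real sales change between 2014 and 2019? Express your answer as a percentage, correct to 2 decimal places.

43.31%

Deflate each year: 2014 → 1230.57/1.084 = 1135.21; 2019 → 1830.23/1.125 = 1626.87.
So real sales changed by 1626.87/1135.21 − 1 = 0.4331, i.e. 43.31%.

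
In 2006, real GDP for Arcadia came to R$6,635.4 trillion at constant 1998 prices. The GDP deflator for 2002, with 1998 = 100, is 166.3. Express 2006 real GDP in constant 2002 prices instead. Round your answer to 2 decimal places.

Real GDP in 2002 prices = Real GDP in 1998 prices × (P_2002/P_1998) = 6635.4 × 1.663 = 11034.67.

R$11,034.67 trillion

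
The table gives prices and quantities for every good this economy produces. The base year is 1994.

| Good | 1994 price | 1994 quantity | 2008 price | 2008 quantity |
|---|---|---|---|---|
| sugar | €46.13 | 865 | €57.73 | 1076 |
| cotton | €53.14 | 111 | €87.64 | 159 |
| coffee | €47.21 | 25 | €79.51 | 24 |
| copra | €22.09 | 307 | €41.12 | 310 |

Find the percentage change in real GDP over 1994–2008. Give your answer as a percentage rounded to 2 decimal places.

22.88%

Real GDP 1994 = Nominal GDP 1994 = 46.13·865 + 53.14·111 + 47.21·25 + 22.09·307 = 53762.87.
Real GDP 2008 (at 1994 prices) = 46.13·1076 + 53.14·159 + 47.21·24 + 22.09·310 = 66066.08.
Real growth = 66066.08/53762.87 − 1 = 0.2288.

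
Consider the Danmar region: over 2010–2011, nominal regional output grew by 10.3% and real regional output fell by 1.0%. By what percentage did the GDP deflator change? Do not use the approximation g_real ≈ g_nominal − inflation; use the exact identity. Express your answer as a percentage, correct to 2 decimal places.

11.41%

(1 + g_nom) = (1 + g_real)(1 + π), so π = 1.1030 / 0.9900 − 1 = 0.11414.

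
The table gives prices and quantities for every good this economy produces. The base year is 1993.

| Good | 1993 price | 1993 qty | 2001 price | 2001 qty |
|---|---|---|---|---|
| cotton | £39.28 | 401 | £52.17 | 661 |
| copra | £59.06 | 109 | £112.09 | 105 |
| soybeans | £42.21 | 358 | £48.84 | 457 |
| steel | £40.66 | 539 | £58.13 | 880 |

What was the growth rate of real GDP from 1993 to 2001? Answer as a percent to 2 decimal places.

47.32%

Real GDP 1993 = Nominal GDP 1993 = 39.28·401 + 59.06·109 + 42.21·358 + 40.66·539 = 59215.74.
Real GDP 2001 (at 1993 prices) = 39.28·661 + 59.06·105 + 42.21·457 + 40.66·880 = 87236.15.
Real growth = 87236.15/59215.74 − 1 = 0.4732.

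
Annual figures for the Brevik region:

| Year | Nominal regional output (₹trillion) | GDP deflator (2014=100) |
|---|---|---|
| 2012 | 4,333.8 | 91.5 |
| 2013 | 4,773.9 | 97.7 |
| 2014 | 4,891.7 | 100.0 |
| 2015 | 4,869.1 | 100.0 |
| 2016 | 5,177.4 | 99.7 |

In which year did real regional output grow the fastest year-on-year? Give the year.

2013: real = 4773.9/0.977 = 4886.28; growth vs 2012 (4736.39) = 3.16%.
2014: real = 4891.7/1.000 = 4891.70; growth vs 2013 (4886.28) = 0.11%.
2015: real = 4869.1/1.000 = 4869.10; growth vs 2014 (4891.70) = -0.46%.
2016: real = 5177.4/0.997 = 5192.98; growth vs 2015 (4869.10) = 6.65%.

2016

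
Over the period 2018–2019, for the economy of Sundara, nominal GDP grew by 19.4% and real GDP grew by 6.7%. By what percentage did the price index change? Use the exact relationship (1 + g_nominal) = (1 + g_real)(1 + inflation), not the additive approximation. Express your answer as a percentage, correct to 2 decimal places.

11.90%

(1 + g_nom) = (1 + g_real)(1 + π), so π = 1.1940 / 1.0670 − 1 = 0.11903.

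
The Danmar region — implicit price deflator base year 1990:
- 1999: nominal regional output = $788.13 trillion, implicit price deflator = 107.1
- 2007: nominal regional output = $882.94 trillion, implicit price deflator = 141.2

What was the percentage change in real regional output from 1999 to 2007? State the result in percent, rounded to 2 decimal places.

-15.03%

Deflate each year: 1999 → 788.13/1.071 = 735.88; 2007 → 882.94/1.412 = 625.31.
So real regional output changed by 625.31/735.88 − 1 = -0.1503, i.e. -15.03%.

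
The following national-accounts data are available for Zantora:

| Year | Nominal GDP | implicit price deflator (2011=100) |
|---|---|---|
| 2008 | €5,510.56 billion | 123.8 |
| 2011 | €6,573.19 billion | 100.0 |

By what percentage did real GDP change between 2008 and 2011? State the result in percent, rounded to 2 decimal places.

Deflate each year: 2008 → 5510.56/1.238 = 4451.18; 2011 → 6573.19/1.000 = 6573.19.
So real GDP changed by 6573.19/4451.18 − 1 = 0.4767, i.e. 47.67%.

47.67%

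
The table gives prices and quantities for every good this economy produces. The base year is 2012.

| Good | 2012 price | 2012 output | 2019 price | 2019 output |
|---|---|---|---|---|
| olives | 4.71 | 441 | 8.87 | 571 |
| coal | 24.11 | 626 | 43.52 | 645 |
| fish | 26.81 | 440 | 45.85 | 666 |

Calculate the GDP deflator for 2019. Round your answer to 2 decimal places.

176.40

Nominal GDP 2019 = 8.87·571 + 43.52·645 + 45.85·666 = 63671.27.
Real GDP 2019 (at 2012 prices) = 4.71·571 + 24.11·645 + 26.81·666 = 36095.82.
Deflator = Nominal/Real × 100 = 63671.27/36095.82 × 100 = 176.395.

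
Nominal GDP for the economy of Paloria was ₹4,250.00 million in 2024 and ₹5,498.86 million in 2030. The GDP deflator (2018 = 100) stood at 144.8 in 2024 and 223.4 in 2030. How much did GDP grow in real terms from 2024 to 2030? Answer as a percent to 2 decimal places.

-16.14%

Deflate each year: 2024 → 4250.00/1.448 = 2935.08; 2030 → 5498.86/2.234 = 2461.44.
So real GDP changed by 2461.44/2935.08 − 1 = -0.1614, i.e. -16.14%.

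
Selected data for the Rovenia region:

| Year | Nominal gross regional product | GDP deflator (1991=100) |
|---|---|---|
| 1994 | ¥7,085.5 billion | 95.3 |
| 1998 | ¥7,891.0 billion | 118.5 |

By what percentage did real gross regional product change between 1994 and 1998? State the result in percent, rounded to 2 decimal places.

-10.44%

Deflate each year: 1994 → 7085.5/0.953 = 7434.94; 1998 → 7891.0/1.185 = 6659.07.
So real gross regional product changed by 6659.07/7434.94 − 1 = -0.1044, i.e. -10.44%.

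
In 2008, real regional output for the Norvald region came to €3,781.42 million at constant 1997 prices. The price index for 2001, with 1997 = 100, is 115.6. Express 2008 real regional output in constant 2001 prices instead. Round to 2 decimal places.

€4,371.32 million

Real regional output in 2001 prices = Real regional output in 1997 prices × (P_2001/P_1997) = 3781.42 × 1.156 = 4371.32.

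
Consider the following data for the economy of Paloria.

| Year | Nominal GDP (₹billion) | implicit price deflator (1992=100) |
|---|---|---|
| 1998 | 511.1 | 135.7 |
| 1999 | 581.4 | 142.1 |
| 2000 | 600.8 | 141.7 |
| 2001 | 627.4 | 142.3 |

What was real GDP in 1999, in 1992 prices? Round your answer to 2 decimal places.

₹409.15 billion

Real GDP 1999 = 581.4 / 1.421 = 409.15.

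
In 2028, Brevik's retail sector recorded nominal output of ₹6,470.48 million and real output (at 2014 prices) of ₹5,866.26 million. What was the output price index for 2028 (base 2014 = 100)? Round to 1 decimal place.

output price index = (Nominal / Real) × 100 = 6470.48 / 5866.26 × 100 = 110.30.

110.3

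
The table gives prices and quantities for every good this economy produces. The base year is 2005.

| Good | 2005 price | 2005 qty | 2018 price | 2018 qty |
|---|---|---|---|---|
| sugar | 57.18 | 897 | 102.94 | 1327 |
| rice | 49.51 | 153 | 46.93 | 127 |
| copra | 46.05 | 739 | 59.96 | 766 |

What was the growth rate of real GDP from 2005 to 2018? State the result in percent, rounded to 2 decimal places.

Real GDP 2005 = Nominal GDP 2005 = 57.18·897 + 49.51·153 + 46.05·739 = 92896.44.
Real GDP 2018 (at 2005 prices) = 57.18·1327 + 49.51·127 + 46.05·766 = 117439.93.
Real growth = 117439.93/92896.44 − 1 = 0.2642.

26.42%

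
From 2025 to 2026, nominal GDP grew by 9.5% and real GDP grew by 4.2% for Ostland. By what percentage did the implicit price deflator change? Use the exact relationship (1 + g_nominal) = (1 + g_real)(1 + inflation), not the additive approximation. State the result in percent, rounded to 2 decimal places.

5.09%

(1 + g_nom) = (1 + g_real)(1 + π), so π = 1.0950 / 1.0420 − 1 = 0.05086.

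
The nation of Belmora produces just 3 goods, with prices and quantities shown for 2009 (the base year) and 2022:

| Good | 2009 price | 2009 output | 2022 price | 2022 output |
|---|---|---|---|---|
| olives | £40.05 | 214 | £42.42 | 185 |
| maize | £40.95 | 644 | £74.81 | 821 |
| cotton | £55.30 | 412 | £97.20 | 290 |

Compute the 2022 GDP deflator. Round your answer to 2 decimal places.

170.77

Nominal GDP 2022 = 42.42·185 + 74.81·821 + 97.20·290 = 97454.71.
Real GDP 2022 (at 2009 prices) = 40.05·185 + 40.95·821 + 55.30·290 = 57066.20.
Deflator = Nominal/Real × 100 = 97454.71/57066.20 × 100 = 170.775.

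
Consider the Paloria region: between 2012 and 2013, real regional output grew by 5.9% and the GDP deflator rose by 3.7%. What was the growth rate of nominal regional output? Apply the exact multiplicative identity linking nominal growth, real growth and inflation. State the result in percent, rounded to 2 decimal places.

9.82%

(1 + g_nom) = (1 + g_real)(1 + π) = 1.0590 × 1.0370 = 1.09818.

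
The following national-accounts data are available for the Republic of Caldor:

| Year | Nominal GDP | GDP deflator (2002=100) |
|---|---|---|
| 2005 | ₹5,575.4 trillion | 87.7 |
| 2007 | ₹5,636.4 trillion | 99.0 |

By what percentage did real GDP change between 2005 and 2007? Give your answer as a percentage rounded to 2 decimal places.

Deflate each year: 2005 → 5575.4/0.877 = 6357.35; 2007 → 5636.4/0.990 = 5693.33.
So real GDP changed by 5693.33/6357.35 − 1 = -0.1044, i.e. -10.44%.

-10.44%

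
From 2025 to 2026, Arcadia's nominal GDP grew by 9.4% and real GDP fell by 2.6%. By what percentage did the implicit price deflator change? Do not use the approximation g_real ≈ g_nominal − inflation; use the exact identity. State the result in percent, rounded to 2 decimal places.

12.32%

(1 + g_nom) = (1 + g_real)(1 + π), so π = 1.0940 / 0.9740 − 1 = 0.12320.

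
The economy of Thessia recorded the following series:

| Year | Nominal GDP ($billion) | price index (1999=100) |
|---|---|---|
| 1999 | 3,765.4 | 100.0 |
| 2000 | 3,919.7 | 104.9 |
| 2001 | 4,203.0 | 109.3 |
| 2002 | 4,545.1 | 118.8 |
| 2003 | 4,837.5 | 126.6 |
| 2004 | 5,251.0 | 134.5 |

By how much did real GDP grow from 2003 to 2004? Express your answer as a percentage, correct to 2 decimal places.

Real GDP 2003 = 4837.5/1.266 = 3821.09.
Real GDP 2004 = 5251.0/1.345 = 3904.09.
Change = 3904.09/3821.09 − 1 = 0.0217.

2.17%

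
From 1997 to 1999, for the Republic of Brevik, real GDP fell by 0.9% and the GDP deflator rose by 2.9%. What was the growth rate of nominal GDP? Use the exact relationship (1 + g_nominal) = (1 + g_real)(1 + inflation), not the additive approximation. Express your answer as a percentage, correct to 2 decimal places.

1.97%

(1 + g_nom) = (1 + g_real)(1 + π) = 0.9910 × 1.0290 = 1.01974.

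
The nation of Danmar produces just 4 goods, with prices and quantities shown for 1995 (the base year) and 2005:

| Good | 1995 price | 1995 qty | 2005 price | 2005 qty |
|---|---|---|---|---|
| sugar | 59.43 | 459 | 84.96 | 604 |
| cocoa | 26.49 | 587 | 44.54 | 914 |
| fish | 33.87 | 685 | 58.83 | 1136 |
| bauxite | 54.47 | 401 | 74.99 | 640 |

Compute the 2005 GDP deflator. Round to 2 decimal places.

Nominal GDP 2005 = 84.96·604 + 44.54·914 + 58.83·1136 + 74.99·640 = 206849.88.
Real GDP 2005 (at 1995 prices) = 59.43·604 + 26.49·914 + 33.87·1136 + 54.47·640 = 133444.70.
Deflator = Nominal/Real × 100 = 206849.88/133444.70 × 100 = 155.008.

155.01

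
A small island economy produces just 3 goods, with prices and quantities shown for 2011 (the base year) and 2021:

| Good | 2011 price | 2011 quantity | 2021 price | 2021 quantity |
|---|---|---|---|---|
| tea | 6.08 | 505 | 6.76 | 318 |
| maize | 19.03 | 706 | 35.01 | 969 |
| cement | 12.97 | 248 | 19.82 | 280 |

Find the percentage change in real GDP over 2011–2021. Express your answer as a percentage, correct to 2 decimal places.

21.72%

Real GDP 2011 = Nominal GDP 2011 = 6.08·505 + 19.03·706 + 12.97·248 = 19722.14.
Real GDP 2021 (at 2011 prices) = 6.08·318 + 19.03·969 + 12.97·280 = 24005.11.
Real growth = 24005.11/19722.14 − 1 = 0.2172.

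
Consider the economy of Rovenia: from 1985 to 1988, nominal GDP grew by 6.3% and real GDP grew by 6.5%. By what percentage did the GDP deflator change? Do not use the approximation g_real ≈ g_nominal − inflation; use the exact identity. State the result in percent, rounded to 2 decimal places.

-0.19%

(1 + g_nom) = (1 + g_real)(1 + π), so π = 1.0630 / 1.0650 − 1 = -0.00188.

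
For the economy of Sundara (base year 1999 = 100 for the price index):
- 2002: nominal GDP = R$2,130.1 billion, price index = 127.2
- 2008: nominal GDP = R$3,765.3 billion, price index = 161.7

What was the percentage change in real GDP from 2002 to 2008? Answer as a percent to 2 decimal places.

Real GDP 2002 = 2130.1 / 1.272 = 1674.61.
Real GDP 2008 = 3765.3 / 1.617 = 2328.57.
Real growth = 2328.57 / 1674.61 − 1 = 0.3905.

39.05%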